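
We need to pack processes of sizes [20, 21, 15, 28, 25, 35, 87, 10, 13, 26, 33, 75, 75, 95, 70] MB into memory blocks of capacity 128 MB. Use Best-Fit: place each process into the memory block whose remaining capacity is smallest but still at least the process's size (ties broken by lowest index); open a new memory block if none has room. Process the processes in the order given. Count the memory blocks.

20 MB → memory block 1 (remaining 108 MB)
21 MB → memory block 1 (remaining 87 MB)
15 MB → memory block 1 (remaining 72 MB)
28 MB → memory block 1 (remaining 44 MB)
25 MB → memory block 1 (remaining 19 MB)
35 MB → memory block 2 (remaining 93 MB)
87 MB → memory block 2 (remaining 6 MB)
10 MB → memory block 1 (remaining 9 MB)
13 MB → memory block 3 (remaining 115 MB)
26 MB → memory block 3 (remaining 89 MB)
33 MB → memory block 3 (remaining 56 MB)
75 MB → memory block 4 (remaining 53 MB)
75 MB → memory block 5 (remaining 53 MB)
95 MB → memory block 6 (remaining 33 MB)
70 MB → memory block 7 (remaining 58 MB)

7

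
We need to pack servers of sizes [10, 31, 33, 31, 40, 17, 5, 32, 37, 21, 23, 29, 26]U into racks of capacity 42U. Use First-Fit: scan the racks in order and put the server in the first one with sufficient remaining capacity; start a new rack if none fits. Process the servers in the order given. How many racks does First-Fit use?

10U → rack 1 (remaining 32U)
31U → rack 1 (remaining 1U)
33U → rack 2 (remaining 9U)
31U → rack 3 (remaining 11U)
40U → rack 4 (remaining 2U)
17U → rack 5 (remaining 25U)
5U → rack 2 (remaining 4U)
32U → rack 6 (remaining 10U)
37U → rack 7 (remaining 5U)
21U → rack 5 (remaining 4U)
23U → rack 8 (remaining 19U)
29U → rack 9 (remaining 13U)
26U → rack 10 (remaining 16U)
Final racks: [10,31] [33,5] [31] [40] [17,21] [32] [37] [23] [29] [26].

10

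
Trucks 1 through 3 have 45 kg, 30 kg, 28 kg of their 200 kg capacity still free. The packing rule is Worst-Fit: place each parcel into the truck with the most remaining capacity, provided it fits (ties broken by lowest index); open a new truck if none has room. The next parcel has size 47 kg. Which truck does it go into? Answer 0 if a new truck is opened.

No truck has ≥ 47 kg free, so a new truck is opened.

0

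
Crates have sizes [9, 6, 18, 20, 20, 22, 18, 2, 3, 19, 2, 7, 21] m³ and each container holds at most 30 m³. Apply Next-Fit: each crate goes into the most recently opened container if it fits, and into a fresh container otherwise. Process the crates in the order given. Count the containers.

8

9 m³ → container 1 (remaining 21 m³)
6 m³ → container 1 (remaining 15 m³)
18 m³ → container 2 (remaining 12 m³)
20 m³ → container 3 (remaining 10 m³)
20 m³ → container 4 (remaining 10 m³)
22 m³ → container 5 (remaining 8 m³)
18 m³ → container 6 (remaining 12 m³)
2 m³ → container 6 (remaining 10 m³)
3 m³ → container 6 (remaining 7 m³)
19 m³ → container 7 (remaining 11 m³)
2 m³ → container 7 (remaining 9 m³)
7 m³ → container 7 (remaining 2 m³)
21 m³ → container 8 (remaining 9 m³)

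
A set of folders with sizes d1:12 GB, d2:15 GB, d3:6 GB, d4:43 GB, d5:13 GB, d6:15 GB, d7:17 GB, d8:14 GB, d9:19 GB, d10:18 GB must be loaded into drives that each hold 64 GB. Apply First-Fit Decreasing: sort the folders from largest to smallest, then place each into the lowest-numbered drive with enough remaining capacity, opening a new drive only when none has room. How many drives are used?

3

Sorted descending: 43, 19, 18, 17, 15, 15, 14, 13, 12, 6.
drive 1: place 43 GB, 21 GB left
drive 1: place 19 GB, 2 GB left
drive 2: place 18 GB, 46 GB left
drive 2: place 17 GB, 29 GB left
drive 2: place 15 GB, 14 GB left
drive 3: place 15 GB, 49 GB left
drive 2: place 14 GB, 0 GB left
drive 3: place 13 GB, 36 GB left
drive 3: place 12 GB, 24 GB left
drive 3: place 6 GB, 18 GB left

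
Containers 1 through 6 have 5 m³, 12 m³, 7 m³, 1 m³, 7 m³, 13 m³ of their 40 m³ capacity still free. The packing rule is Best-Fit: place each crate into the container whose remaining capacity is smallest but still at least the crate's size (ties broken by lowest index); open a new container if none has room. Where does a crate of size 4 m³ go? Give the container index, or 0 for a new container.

Containers with room: container 1 (5 m³), container 2 (12 m³), container 3 (7 m³), container 5 (7 m³), container 6 (13 m³).
Tightest fit is container 1 with 5 m³ free.

1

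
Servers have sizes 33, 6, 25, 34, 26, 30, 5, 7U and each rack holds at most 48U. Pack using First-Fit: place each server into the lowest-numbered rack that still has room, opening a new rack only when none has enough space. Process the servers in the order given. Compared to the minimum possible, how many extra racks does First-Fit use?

0

First-Fit: [33,6,5] [25,7] [34] [26] [30] → 5 racks.
5 servers exceed 24U (half the capacity), and no two of those can share a rack, so at least 5 racks are needed.
So 5 is already optimal.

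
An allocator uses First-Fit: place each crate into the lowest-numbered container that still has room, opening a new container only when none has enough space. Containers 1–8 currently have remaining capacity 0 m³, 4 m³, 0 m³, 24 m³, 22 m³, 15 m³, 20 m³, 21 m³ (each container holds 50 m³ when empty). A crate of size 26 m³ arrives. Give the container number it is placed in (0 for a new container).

0

No container has ≥ 26 m³ free, so a new container is opened.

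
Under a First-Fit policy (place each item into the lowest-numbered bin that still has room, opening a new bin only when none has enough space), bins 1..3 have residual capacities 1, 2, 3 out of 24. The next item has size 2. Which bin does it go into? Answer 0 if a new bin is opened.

Bins with room: bin 2 (2), bin 3 (3).
The first with room is bin 2.

2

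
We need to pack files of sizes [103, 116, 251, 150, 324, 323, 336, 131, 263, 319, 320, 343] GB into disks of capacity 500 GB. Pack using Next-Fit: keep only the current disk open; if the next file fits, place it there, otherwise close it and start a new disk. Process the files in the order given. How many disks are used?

8

Put 103 GB in disk 1; 397 GB remain.
Put 116 GB in disk 1; 281 GB remain.
Put 251 GB in disk 1; 30 GB remain.
Put 150 GB in disk 2; 350 GB remain.
Put 324 GB in disk 2; 26 GB remain.
Put 323 GB in disk 3; 177 GB remain.
Put 336 GB in disk 4; 164 GB remain.
Put 131 GB in disk 4; 33 GB remain.
Put 263 GB in disk 5; 237 GB remain.
Put 319 GB in disk 6; 181 GB remain.
Put 320 GB in disk 7; 180 GB remain.
Put 343 GB in disk 8; 157 GB remain.
Final disks: [103,116,251] [150,324] [323] [336,131] [263] [319] [320] [343].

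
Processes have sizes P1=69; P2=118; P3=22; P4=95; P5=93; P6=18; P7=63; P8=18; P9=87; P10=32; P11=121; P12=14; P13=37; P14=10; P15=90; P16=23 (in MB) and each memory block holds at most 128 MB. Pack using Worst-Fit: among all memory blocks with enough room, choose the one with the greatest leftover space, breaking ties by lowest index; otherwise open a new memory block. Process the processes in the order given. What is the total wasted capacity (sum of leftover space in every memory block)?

242

P1 (69 MB) → memory block 1 (remaining 59 MB)
P2 (118 MB) → memory block 2 (remaining 10 MB)
P3 (22 MB) → memory block 1 (remaining 37 MB)
P4 (95 MB) → memory block 3 (remaining 33 MB)
P5 (93 MB) → memory block 4 (remaining 35 MB)
P6 (18 MB) → memory block 1 (remaining 19 MB)
P7 (63 MB) → memory block 5 (remaining 65 MB)
P8 (18 MB) → memory block 5 (remaining 47 MB)
P9 (87 MB) → memory block 6 (remaining 41 MB)
P10 (32 MB) → memory block 5 (remaining 15 MB)
P11 (121 MB) → memory block 7 (remaining 7 MB)
P12 (14 MB) → memory block 6 (remaining 27 MB)
P13 (37 MB) → memory block 8 (remaining 91 MB)
P14 (10 MB) → memory block 8 (remaining 81 MB)
P15 (90 MB) → memory block 9 (remaining 38 MB)
P16 (23 MB) → memory block 8 (remaining 58 MB)
9 memory blocks × 128 MB = 1152 MB; used 910 MB; unused 242 MB.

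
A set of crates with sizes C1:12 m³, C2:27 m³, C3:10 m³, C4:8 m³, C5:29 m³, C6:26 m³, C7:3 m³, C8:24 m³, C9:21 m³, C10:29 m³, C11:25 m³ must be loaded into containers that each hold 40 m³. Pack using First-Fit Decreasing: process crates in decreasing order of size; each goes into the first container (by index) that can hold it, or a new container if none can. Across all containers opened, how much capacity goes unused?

66

Sorted descending: 29, 29, 27, 26, 25, 24, 21, 12, 10, 8, 3.
Put 29 m³ in container 1; 11 m³ remain.
Put 29 m³ in container 2; 11 m³ remain.
Put 27 m³ in container 3; 13 m³ remain.
Put 26 m³ in container 4; 14 m³ remain.
Put 25 m³ in container 5; 15 m³ remain.
Put 24 m³ in container 6; 16 m³ remain.
Put 21 m³ in container 7; 19 m³ remain.
Put 12 m³ in container 3; 1 m³ remain.
Put 10 m³ in container 1; 1 m³ remain.
Put 8 m³ in container 2; 3 m³ remain.
Put 3 m³ in container 2; 0 m³ remain.
7 containers × 40 m³ = 280 m³; used 214 m³; unused 66 m³.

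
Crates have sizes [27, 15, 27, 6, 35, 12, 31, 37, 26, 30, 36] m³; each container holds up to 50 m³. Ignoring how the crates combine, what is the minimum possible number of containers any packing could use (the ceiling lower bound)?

6

Total size = 27 + 15 + 27 + 6 + 35 + 12 + 31 + 37 + 26 + 30 + 36 = 282 m³.
⌈282 / 50⌉ = 6.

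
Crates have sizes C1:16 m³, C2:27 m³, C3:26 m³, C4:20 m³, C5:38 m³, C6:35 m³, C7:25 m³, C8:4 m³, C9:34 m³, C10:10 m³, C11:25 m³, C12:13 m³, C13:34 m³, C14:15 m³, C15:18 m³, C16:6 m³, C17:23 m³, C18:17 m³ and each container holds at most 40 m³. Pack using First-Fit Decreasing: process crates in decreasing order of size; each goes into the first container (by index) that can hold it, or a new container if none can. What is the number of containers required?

11

Sorted descending: 38, 35, 34, 34, 27, 26, 25, 25, 23, 20, 18, 17, 16, 15, 13, 10, 6, 4.
38 m³ → container 1 (remaining 2 m³)
35 m³ → container 2 (remaining 5 m³)
34 m³ → container 3 (remaining 6 m³)
34 m³ → container 4 (remaining 6 m³)
27 m³ → container 5 (remaining 13 m³)
26 m³ → container 6 (remaining 14 m³)
25 m³ → container 7 (remaining 15 m³)
25 m³ → container 8 (remaining 15 m³)
23 m³ → container 9 (remaining 17 m³)
20 m³ → container 10 (remaining 20 m³)
18 m³ → container 10 (remaining 2 m³)
17 m³ → container 9 (remaining 0 m³)
16 m³ → container 11 (remaining 24 m³)
15 m³ → container 7 (remaining 0 m³)
13 m³ → container 5 (remaining 0 m³)
10 m³ → container 6 (remaining 4 m³)
6 m³ → container 3 (remaining 0 m³)
4 m³ → container 2 (remaining 1 m³)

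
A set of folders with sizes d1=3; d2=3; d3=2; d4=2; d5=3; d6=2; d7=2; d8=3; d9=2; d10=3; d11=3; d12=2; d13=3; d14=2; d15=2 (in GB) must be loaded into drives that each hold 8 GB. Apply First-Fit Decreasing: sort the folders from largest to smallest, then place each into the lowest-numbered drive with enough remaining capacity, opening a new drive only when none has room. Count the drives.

Sorted descending: 3, 3, 3, 3, 3, 3, 3, 2, 2, 2, 2, 2, 2, 2, 2.
Put 3 GB in drive 1; 5 GB remain.
Put 3 GB in drive 1; 2 GB remain.
Put 3 GB in drive 2; 5 GB remain.
Put 3 GB in drive 2; 2 GB remain.
Put 3 GB in drive 3; 5 GB remain.
Put 3 GB in drive 3; 2 GB remain.
Put 3 GB in drive 4; 5 GB remain.
Put 2 GB in drive 1; 0 GB remain.
Put 2 GB in drive 2; 0 GB remain.
Put 2 GB in drive 3; 0 GB remain.
Put 2 GB in drive 4; 3 GB remain.
Put 2 GB in drive 4; 1 GB remain.
Put 2 GB in drive 5; 6 GB remain.
Put 2 GB in drive 5; 4 GB remain.
Put 2 GB in drive 5; 2 GB remain.

5 drives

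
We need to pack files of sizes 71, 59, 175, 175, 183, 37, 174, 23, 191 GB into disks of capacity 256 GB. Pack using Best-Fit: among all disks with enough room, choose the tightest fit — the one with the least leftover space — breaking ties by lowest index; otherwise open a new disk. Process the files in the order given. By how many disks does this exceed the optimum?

Best-Fit: [71,59] [175] [175] [183,37,23] [174] [191] → 6 disks.
Total size 1088 GB; any packing needs at least ⌈1088/256⌉ = 5 disks.
An optimal packing achieves that bound: [191,59] [183,71] [175,37,23] [175] [174] → 5 disks.
Excess: 6 − 5 = 1.

1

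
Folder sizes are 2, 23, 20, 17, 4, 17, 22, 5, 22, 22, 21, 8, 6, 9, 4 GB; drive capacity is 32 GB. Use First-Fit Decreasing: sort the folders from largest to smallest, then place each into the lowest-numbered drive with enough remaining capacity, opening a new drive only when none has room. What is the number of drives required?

8 drives

Sorted descending: 23, 22, 22, 22, 21, 20, 17, 17, 9, 8, 6, 5, 4, 4, 2.
Put 23 GB in drive 1; 9 GB remain.
Put 22 GB in drive 2; 10 GB remain.
Put 22 GB in drive 3; 10 GB remain.
Put 22 GB in drive 4; 10 GB remain.
Put 21 GB in drive 5; 11 GB remain.
Put 20 GB in drive 6; 12 GB remain.
Put 17 GB in drive 7; 15 GB remain.
Put 17 GB in drive 8; 15 GB remain.
Put 9 GB in drive 1; 0 GB remain.
Put 8 GB in drive 2; 2 GB remain.
Put 6 GB in drive 3; 4 GB remain.
Put 5 GB in drive 4; 5 GB remain.
Put 4 GB in drive 3; 0 GB remain.
Put 4 GB in drive 4; 1 GB remain.
Put 2 GB in drive 2; 0 GB remain.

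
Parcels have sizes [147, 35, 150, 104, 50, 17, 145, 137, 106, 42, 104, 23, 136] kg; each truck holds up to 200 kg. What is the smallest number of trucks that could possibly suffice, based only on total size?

Total size = 147 + 35 + 150 + 104 + 50 + 17 + 145 + 137 + 106 + 42 + 104 + 23 + 136 = 1196 kg.
⌈1196 / 200⌉ = 6.

6 trucks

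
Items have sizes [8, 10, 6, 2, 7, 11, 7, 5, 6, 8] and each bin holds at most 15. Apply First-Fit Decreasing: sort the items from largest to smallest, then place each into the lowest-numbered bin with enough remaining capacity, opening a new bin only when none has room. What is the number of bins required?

5

Sorted descending: 11, 10, 8, 8, 7, 7, 6, 6, 5, 2.
11 → bin 1 (remaining 4)
10 → bin 2 (remaining 5)
8 → bin 3 (remaining 7)
8 → bin 4 (remaining 7)
7 → bin 3 (remaining 0)
7 → bin 4 (remaining 0)
6 → bin 5 (remaining 9)
6 → bin 5 (remaining 3)
5 → bin 2 (remaining 0)
2 → bin 1 (remaining 2)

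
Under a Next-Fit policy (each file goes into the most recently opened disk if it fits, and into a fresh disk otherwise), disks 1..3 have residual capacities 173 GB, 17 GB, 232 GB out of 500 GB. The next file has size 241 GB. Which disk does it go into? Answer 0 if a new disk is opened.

0

Next-Fit only looks at disk 3, which has 232 GB free.
241 GB does not fit, so a new disk is opened.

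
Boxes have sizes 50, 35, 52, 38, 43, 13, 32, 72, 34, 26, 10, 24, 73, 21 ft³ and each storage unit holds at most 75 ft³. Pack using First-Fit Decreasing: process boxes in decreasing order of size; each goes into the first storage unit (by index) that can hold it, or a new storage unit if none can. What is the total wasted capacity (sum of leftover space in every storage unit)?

77

Sorted descending: 73, 72, 52, 50, 43, 38, 35, 34, 32, 26, 24, 21, 13, 10.
73 ft³ → storage unit 1 (remaining 2 ft³)
72 ft³ → storage unit 2 (remaining 3 ft³)
52 ft³ → storage unit 3 (remaining 23 ft³)
50 ft³ → storage unit 4 (remaining 25 ft³)
43 ft³ → storage unit 5 (remaining 32 ft³)
38 ft³ → storage unit 6 (remaining 37 ft³)
35 ft³ → storage unit 6 (remaining 2 ft³)
34 ft³ → storage unit 7 (remaining 41 ft³)
32 ft³ → storage unit 5 (remaining 0 ft³)
26 ft³ → storage unit 7 (remaining 15 ft³)
24 ft³ → storage unit 4 (remaining 1 ft³)
21 ft³ → storage unit 3 (remaining 2 ft³)
13 ft³ → storage unit 7 (remaining 2 ft³)
10 ft³ → storage unit 8 (remaining 65 ft³)
8 storage units × 75 ft³ = 600 ft³; used 523 ft³; unused 77 ft³.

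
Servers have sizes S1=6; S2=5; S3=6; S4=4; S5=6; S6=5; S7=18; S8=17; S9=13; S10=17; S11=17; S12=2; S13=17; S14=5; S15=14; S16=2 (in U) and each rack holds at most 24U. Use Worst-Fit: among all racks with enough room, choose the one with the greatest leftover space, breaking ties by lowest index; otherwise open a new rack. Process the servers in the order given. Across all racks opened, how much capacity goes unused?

rack 1: place S1 (6U), 18U left
rack 1: place S2 (5U), 13U left
rack 1: place S3 (6U), 7U left
rack 1: place S4 (4U), 3U left
rack 2: place S5 (6U), 18U left
rack 2: place S6 (5U), 13U left
rack 3: place S7 (18U), 6U left
rack 4: place S8 (17U), 7U left
rack 2: place S9 (13U), 0U left
rack 5: place S10 (17U), 7U left
rack 6: place S11 (17U), 7U left
rack 4: place S12 (2U), 5U left
rack 7: place S13 (17U), 7U left
rack 5: place S14 (5U), 2U left
rack 8: place S15 (14U), 10U left
rack 8: place S16 (2U), 8U left
8 racks × 24U = 192U; used 154U; unused 38U.

38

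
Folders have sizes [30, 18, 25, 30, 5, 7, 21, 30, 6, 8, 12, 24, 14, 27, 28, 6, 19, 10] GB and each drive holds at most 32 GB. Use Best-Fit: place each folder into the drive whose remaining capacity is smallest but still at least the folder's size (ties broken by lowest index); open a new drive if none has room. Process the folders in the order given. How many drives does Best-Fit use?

30 GB → drive 1 (remaining 2 GB)
18 GB → drive 2 (remaining 14 GB)
25 GB → drive 3 (remaining 7 GB)
30 GB → drive 4 (remaining 2 GB)
5 GB → drive 3 (remaining 2 GB)
7 GB → drive 2 (remaining 7 GB)
21 GB → drive 5 (remaining 11 GB)
30 GB → drive 6 (remaining 2 GB)
6 GB → drive 2 (remaining 1 GB)
8 GB → drive 5 (remaining 3 GB)
12 GB → drive 7 (remaining 20 GB)
24 GB → drive 8 (remaining 8 GB)
14 GB → drive 7 (remaining 6 GB)
27 GB → drive 9 (remaining 5 GB)
28 GB → drive 10 (remaining 4 GB)
6 GB → drive 7 (remaining 0 GB)
19 GB → drive 11 (remaining 13 GB)
10 GB → drive 11 (remaining 3 GB)

11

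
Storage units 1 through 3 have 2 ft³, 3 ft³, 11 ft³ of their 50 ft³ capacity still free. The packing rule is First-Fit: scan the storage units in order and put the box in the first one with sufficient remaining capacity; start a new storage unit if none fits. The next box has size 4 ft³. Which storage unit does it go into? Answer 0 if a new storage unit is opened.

3

Storage units with room: storage unit 3 (11 ft³).
The first with room is storage unit 3.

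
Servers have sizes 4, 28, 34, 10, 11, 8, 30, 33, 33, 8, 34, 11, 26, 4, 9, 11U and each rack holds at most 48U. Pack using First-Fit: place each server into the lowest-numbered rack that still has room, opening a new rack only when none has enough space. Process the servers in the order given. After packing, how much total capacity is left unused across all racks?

42

rack 1: place 4U, 44U left
rack 1: place 28U, 16U left
rack 2: place 34U, 14U left
rack 1: place 10U, 6U left
rack 2: place 11U, 3U left
rack 3: place 8U, 40U left
rack 3: place 30U, 10U left
rack 4: place 33U, 15U left
rack 5: place 33U, 15U left
rack 3: place 8U, 2U left
rack 6: place 34U, 14U left
rack 4: place 11U, 4U left
rack 7: place 26U, 22U left
rack 1: place 4U, 2U left
rack 5: place 9U, 6U left
rack 6: place 11U, 3U left
7 racks × 48U = 336U; used 294U; unused 42U.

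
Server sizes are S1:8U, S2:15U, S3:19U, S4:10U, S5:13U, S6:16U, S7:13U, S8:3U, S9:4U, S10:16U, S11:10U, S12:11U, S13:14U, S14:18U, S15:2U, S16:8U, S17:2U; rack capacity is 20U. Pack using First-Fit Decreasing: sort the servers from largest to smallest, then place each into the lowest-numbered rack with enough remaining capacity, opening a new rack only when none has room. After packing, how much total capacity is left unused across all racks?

38

Sorted descending: 19, 18, 16, 16, 15, 14, 13, 13, 11, 10, 10, 8, 8, 4, 3, 2, 2.
Put 19U in rack 1; 1U remain.
Put 18U in rack 2; 2U remain.
Put 16U in rack 3; 4U remain.
Put 16U in rack 4; 4U remain.
Put 15U in rack 5; 5U remain.
Put 14U in rack 6; 6U remain.
Put 13U in rack 7; 7U remain.
Put 13U in rack 8; 7U remain.
Put 11U in rack 9; 9U remain.
Put 10U in rack 10; 10U remain.
Put 10U in rack 10; 0U remain.
Put 8U in rack 9; 1U remain.
Put 8U in rack 11; 12U remain.
Put 4U in rack 3; 0U remain.
Put 3U in rack 4; 1U remain.
Put 2U in rack 2; 0U remain.
Put 2U in rack 5; 3U remain.
11 racks × 20U = 220U; used 182U; unused 38U.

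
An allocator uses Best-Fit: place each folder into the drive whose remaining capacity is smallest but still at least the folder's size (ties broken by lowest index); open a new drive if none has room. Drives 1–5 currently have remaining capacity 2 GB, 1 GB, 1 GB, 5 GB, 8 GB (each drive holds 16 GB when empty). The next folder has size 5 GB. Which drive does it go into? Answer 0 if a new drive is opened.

4

Drives with room: drive 4 (5 GB), drive 5 (8 GB).
Tightest fit is drive 4 with 5 GB free.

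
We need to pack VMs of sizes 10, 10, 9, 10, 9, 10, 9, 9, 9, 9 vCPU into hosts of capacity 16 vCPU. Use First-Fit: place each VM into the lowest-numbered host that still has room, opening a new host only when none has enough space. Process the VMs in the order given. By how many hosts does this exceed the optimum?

First-Fit: [10] [10] [9] [10] [9] [10] [9] [9] [9] [9] → 10 hosts.
10 VMs exceed 8 vCPU (half the capacity), and no two of those can share a host, so at least 10 hosts are needed.
So 10 is already optimal.

0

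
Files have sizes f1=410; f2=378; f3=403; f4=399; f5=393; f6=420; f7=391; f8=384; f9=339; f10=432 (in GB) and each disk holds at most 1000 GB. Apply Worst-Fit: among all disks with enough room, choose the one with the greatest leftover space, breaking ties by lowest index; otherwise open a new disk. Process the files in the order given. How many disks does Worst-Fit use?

Put f1 (410 GB) in disk 1; 590 GB remain.
Put f2 (378 GB) in disk 1; 212 GB remain.
Put f3 (403 GB) in disk 2; 597 GB remain.
Put f4 (399 GB) in disk 2; 198 GB remain.
Put f5 (393 GB) in disk 3; 607 GB remain.
Put f6 (420 GB) in disk 3; 187 GB remain.
Put f7 (391 GB) in disk 4; 609 GB remain.
Put f8 (384 GB) in disk 4; 225 GB remain.
Put f9 (339 GB) in disk 5; 661 GB remain.
Put f10 (432 GB) in disk 5; 229 GB remain.
Final disks: [410,378] [403,399] [393,420] [391,384] [339,432].

5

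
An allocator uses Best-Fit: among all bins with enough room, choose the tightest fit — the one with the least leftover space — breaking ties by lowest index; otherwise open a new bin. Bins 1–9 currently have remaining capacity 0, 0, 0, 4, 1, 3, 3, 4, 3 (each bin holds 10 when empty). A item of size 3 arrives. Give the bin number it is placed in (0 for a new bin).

6

Bins with room: bin 4 (4), bin 6 (3), bin 7 (3), bin 8 (4), bin 9 (3).
Tightest fit is bin 6 with 3 free.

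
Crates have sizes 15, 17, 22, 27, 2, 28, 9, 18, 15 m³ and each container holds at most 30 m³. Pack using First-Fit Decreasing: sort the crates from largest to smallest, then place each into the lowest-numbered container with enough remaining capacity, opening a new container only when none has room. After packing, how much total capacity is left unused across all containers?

27

Sorted descending: 28, 27, 22, 18, 17, 15, 15, 9, 2.
28 m³ → container 1 (remaining 2 m³)
27 m³ → container 2 (remaining 3 m³)
22 m³ → container 3 (remaining 8 m³)
18 m³ → container 4 (remaining 12 m³)
17 m³ → container 5 (remaining 13 m³)
15 m³ → container 6 (remaining 15 m³)
15 m³ → container 6 (remaining 0 m³)
9 m³ → container 4 (remaining 3 m³)
2 m³ → container 1 (remaining 0 m³)
6 containers × 30 m³ = 180 m³; used 153 m³; unused 27 m³.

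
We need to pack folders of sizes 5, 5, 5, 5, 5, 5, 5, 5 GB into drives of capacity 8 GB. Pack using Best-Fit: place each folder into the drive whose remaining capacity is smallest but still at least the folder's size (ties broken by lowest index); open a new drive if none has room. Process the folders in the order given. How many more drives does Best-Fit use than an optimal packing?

0

Best-Fit: [5] [5] [5] [5] [5] [5] [5] [5] → 8 drives.
8 folders exceed 4 GB (half the capacity), and no two of those can share a drive, so at least 8 drives are needed.
So 8 is already optimal.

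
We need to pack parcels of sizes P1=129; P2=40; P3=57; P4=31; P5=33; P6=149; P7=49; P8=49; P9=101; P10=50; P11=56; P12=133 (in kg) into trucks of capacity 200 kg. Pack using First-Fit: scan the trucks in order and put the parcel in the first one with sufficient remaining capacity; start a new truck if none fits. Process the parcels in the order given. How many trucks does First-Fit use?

5 trucks

Put P1 (129 kg) in truck 1; 71 kg remain.
Put P2 (40 kg) in truck 1; 31 kg remain.
Put P3 (57 kg) in truck 2; 143 kg remain.
Put P4 (31 kg) in truck 1; 0 kg remain.
Put P5 (33 kg) in truck 2; 110 kg remain.
Put P6 (149 kg) in truck 3; 51 kg remain.
Put P7 (49 kg) in truck 2; 61 kg remain.
Put P8 (49 kg) in truck 2; 12 kg remain.
Put P9 (101 kg) in truck 4; 99 kg remain.
Put P10 (50 kg) in truck 3; 1 kg remain.
Put P11 (56 kg) in truck 4; 43 kg remain.
Put P12 (133 kg) in truck 5; 67 kg remain.
Final trucks: [129,40,31] [57,33,49,49] [149,50] [101,56] [133].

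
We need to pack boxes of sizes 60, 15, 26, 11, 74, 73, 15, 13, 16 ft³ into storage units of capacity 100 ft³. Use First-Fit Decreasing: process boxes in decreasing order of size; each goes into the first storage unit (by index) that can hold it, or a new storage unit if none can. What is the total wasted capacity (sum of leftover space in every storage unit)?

Sorted descending: 74, 73, 60, 26, 16, 15, 15, 13, 11.
storage unit 1: place 74 ft³, 26 ft³ left
storage unit 2: place 73 ft³, 27 ft³ left
storage unit 3: place 60 ft³, 40 ft³ left
storage unit 1: place 26 ft³, 0 ft³ left
storage unit 2: place 16 ft³, 11 ft³ left
storage unit 3: place 15 ft³, 25 ft³ left
storage unit 3: place 15 ft³, 10 ft³ left
storage unit 4: place 13 ft³, 87 ft³ left
storage unit 2: place 11 ft³, 0 ft³ left
4 storage units × 100 ft³ = 400 ft³; used 303 ft³; unused 97 ft³.

97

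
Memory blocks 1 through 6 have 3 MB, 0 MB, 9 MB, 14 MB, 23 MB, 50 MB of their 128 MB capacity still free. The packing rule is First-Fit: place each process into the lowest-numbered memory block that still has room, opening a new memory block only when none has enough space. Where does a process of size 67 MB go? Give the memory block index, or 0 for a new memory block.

No memory block has ≥ 67 MB free, so a new memory block is opened.

0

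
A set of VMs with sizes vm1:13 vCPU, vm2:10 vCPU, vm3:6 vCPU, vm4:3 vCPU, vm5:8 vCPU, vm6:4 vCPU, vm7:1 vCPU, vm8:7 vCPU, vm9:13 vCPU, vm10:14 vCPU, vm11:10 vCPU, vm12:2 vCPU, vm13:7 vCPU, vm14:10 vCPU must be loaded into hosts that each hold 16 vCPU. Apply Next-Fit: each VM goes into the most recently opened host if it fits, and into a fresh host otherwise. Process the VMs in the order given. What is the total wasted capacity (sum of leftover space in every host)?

36

vm1 (13 vCPU) → host 1 (remaining 3 vCPU)
vm2 (10 vCPU) → host 2 (remaining 6 vCPU)
vm3 (6 vCPU) → host 2 (remaining 0 vCPU)
vm4 (3 vCPU) → host 3 (remaining 13 vCPU)
vm5 (8 vCPU) → host 3 (remaining 5 vCPU)
vm6 (4 vCPU) → host 3 (remaining 1 vCPU)
vm7 (1 vCPU) → host 3 (remaining 0 vCPU)
vm8 (7 vCPU) → host 4 (remaining 9 vCPU)
vm9 (13 vCPU) → host 5 (remaining 3 vCPU)
vm10 (14 vCPU) → host 6 (remaining 2 vCPU)
vm11 (10 vCPU) → host 7 (remaining 6 vCPU)
vm12 (2 vCPU) → host 7 (remaining 4 vCPU)
vm13 (7 vCPU) → host 8 (remaining 9 vCPU)
vm14 (10 vCPU) → host 9 (remaining 6 vCPU)
9 hosts × 16 vCPU = 144 vCPU; used 108 vCPU; unused 36 vCPU.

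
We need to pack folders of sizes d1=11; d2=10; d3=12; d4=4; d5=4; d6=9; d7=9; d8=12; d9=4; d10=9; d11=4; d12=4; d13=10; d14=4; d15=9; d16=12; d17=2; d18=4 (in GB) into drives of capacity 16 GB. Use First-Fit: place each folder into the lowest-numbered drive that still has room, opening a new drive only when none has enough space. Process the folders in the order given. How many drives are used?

10

d1 (11 GB) → drive 1 (remaining 5 GB)
d2 (10 GB) → drive 2 (remaining 6 GB)
d3 (12 GB) → drive 3 (remaining 4 GB)
d4 (4 GB) → drive 1 (remaining 1 GB)
d5 (4 GB) → drive 2 (remaining 2 GB)
d6 (9 GB) → drive 4 (remaining 7 GB)
d7 (9 GB) → drive 5 (remaining 7 GB)
d8 (12 GB) → drive 6 (remaining 4 GB)
d9 (4 GB) → drive 3 (remaining 0 GB)
d10 (9 GB) → drive 7 (remaining 7 GB)
d11 (4 GB) → drive 4 (remaining 3 GB)
d12 (4 GB) → drive 5 (remaining 3 GB)
d13 (10 GB) → drive 8 (remaining 6 GB)
d14 (4 GB) → drive 6 (remaining 0 GB)
d15 (9 GB) → drive 9 (remaining 7 GB)
d16 (12 GB) → drive 10 (remaining 4 GB)
d17 (2 GB) → drive 2 (remaining 0 GB)
d18 (4 GB) → drive 7 (remaining 3 GB)
Final drives: [11,4] [10,4,2] [12,4] [9,4] [9,4] [12,4] [9,4] [10] [9] [12].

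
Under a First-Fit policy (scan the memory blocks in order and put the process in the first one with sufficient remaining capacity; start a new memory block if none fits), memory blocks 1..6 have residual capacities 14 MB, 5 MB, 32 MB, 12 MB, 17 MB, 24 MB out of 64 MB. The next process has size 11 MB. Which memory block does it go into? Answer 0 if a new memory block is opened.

1

Memory blocks with room: memory block 1 (14 MB), memory block 3 (32 MB), memory block 4 (12 MB), memory block 5 (17 MB), memory block 6 (24 MB).
The first with room is memory block 1.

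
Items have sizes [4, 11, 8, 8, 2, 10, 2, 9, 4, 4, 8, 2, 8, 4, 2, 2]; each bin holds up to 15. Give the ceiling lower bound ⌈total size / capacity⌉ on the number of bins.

Total size = 4 + 11 + 8 + 8 + 2 + 10 + 2 + 9 + 4 + 4 + 8 + 2 + 8 + 4 + 2 + 2 = 88.
⌈88 / 15⌉ = 6.

6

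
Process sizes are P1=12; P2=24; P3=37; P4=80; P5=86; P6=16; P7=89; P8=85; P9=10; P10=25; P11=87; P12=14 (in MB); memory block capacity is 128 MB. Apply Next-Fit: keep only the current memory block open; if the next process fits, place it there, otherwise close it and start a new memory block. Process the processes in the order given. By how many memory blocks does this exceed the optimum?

Next-Fit: [12,24,37] [80] [86,16] [89] [85,10,25] [87,14] → 6 memory blocks.
Total size 565 MB; any packing needs at least ⌈565/128⌉ = 5 memory blocks.
An optimal packing achieves that bound: [89,37] [87,25,16] [86,24,14] [85,12,10] [80] → 5 memory blocks.
Excess: 6 − 5 = 1.

1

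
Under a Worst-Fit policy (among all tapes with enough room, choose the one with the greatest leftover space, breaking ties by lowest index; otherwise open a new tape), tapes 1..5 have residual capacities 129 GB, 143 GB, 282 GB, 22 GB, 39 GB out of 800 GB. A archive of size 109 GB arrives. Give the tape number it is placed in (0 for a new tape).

3

Tapes with room: tape 1 (129 GB), tape 2 (143 GB), tape 3 (282 GB).
Most room is tape 3 with 282 GB free.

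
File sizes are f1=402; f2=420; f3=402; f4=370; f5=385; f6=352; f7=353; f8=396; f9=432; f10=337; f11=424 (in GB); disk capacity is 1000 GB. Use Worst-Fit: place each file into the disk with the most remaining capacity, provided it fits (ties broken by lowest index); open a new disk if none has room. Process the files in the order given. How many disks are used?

6 disks

Put f1 (402 GB) in disk 1; 598 GB remain.
Put f2 (420 GB) in disk 1; 178 GB remain.
Put f3 (402 GB) in disk 2; 598 GB remain.
Put f4 (370 GB) in disk 2; 228 GB remain.
Put f5 (385 GB) in disk 3; 615 GB remain.
Put f6 (352 GB) in disk 3; 263 GB remain.
Put f7 (353 GB) in disk 4; 647 GB remain.
Put f8 (396 GB) in disk 4; 251 GB remain.
Put f9 (432 GB) in disk 5; 568 GB remain.
Put f10 (337 GB) in disk 5; 231 GB remain.
Put f11 (424 GB) in disk 6; 576 GB remain.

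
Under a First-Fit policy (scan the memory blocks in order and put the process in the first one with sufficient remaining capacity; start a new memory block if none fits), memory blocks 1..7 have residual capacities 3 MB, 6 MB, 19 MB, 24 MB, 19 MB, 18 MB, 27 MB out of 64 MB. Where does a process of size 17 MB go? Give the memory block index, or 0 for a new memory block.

Memory blocks with room: memory block 3 (19 MB), memory block 4 (24 MB), memory block 5 (19 MB), memory block 6 (18 MB), memory block 7 (27 MB).
The first with room is memory block 3.

3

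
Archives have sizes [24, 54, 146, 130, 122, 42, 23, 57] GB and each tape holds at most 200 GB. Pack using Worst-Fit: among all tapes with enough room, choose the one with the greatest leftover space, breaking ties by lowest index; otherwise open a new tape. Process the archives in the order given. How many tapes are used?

tape 1: place 24 GB, 176 GB left
tape 1: place 54 GB, 122 GB left
tape 2: place 146 GB, 54 GB left
tape 3: place 130 GB, 70 GB left
tape 1: place 122 GB, 0 GB left
tape 3: place 42 GB, 28 GB left
tape 2: place 23 GB, 31 GB left
tape 4: place 57 GB, 143 GB left

4 tapes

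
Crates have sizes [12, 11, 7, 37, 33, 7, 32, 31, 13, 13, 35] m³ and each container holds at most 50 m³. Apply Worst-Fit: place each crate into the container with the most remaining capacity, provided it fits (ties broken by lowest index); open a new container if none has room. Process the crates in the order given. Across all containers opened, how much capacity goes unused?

69

container 1: place 12 m³, 38 m³ left
container 1: place 11 m³, 27 m³ left
container 1: place 7 m³, 20 m³ left
container 2: place 37 m³, 13 m³ left
container 3: place 33 m³, 17 m³ left
container 1: place 7 m³, 13 m³ left
container 4: place 32 m³, 18 m³ left
container 5: place 31 m³, 19 m³ left
container 5: place 13 m³, 6 m³ left
container 4: place 13 m³, 5 m³ left
container 6: place 35 m³, 15 m³ left
6 containers × 50 m³ = 300 m³; used 231 m³; unused 69 m³.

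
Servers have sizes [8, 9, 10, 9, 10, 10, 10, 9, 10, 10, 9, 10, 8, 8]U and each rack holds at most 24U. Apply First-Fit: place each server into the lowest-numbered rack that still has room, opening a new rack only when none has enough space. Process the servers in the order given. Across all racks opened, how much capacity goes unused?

38

Put 8U in rack 1; 16U remain.
Put 9U in rack 1; 7U remain.
Put 10U in rack 2; 14U remain.
Put 9U in rack 2; 5U remain.
Put 10U in rack 3; 14U remain.
Put 10U in rack 3; 4U remain.
Put 10U in rack 4; 14U remain.
Put 9U in rack 4; 5U remain.
Put 10U in rack 5; 14U remain.
Put 10U in rack 5; 4U remain.
Put 9U in rack 6; 15U remain.
Put 10U in rack 6; 5U remain.
Put 8U in rack 7; 16U remain.
Put 8U in rack 7; 8U remain.
7 racks × 24U = 168U; used 130U; unused 38U.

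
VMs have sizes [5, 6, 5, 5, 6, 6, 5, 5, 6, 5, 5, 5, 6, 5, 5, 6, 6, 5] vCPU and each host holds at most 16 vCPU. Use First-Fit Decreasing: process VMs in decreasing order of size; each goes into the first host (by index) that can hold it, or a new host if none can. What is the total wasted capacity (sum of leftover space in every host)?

15

Sorted descending: 6, 6, 6, 6, 6, 6, 6, 5, 5, 5, 5, 5, 5, 5, 5, 5, 5, 5.
Put 6 vCPU in host 1; 10 vCPU remain.
Put 6 vCPU in host 1; 4 vCPU remain.
Put 6 vCPU in host 2; 10 vCPU remain.
Put 6 vCPU in host 2; 4 vCPU remain.
Put 6 vCPU in host 3; 10 vCPU remain.
Put 6 vCPU in host 3; 4 vCPU remain.
Put 6 vCPU in host 4; 10 vCPU remain.
Put 5 vCPU in host 4; 5 vCPU remain.
Put 5 vCPU in host 4; 0 vCPU remain.
Put 5 vCPU in host 5; 11 vCPU remain.
Put 5 vCPU in host 5; 6 vCPU remain.
Put 5 vCPU in host 5; 1 vCPU remain.
Put 5 vCPU in host 6; 11 vCPU remain.
Put 5 vCPU in host 6; 6 vCPU remain.
Put 5 vCPU in host 6; 1 vCPU remain.
Put 5 vCPU in host 7; 11 vCPU remain.
Put 5 vCPU in host 7; 6 vCPU remain.
Put 5 vCPU in host 7; 1 vCPU remain.
7 hosts × 16 vCPU = 112 vCPU; used 97 vCPU; unused 15 vCPU.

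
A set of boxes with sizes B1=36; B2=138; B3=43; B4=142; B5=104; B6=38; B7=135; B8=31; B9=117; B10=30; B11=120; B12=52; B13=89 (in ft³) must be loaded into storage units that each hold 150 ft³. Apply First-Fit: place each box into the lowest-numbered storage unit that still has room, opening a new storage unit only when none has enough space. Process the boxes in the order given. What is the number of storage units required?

8 storage units

B1 (36 ft³) → storage unit 1 (remaining 114 ft³)
B2 (138 ft³) → storage unit 2 (remaining 12 ft³)
B3 (43 ft³) → storage unit 1 (remaining 71 ft³)
B4 (142 ft³) → storage unit 3 (remaining 8 ft³)
B5 (104 ft³) → storage unit 4 (remaining 46 ft³)
B6 (38 ft³) → storage unit 1 (remaining 33 ft³)
B7 (135 ft³) → storage unit 5 (remaining 15 ft³)
B8 (31 ft³) → storage unit 1 (remaining 2 ft³)
B9 (117 ft³) → storage unit 6 (remaining 33 ft³)
B10 (30 ft³) → storage unit 4 (remaining 16 ft³)
B11 (120 ft³) → storage unit 7 (remaining 30 ft³)
B12 (52 ft³) → storage unit 8 (remaining 98 ft³)
B13 (89 ft³) → storage unit 8 (remaining 9 ft³)
Final storage units: [36,43,38,31] [138] [142] [104,30] [135] [117] [120] [52,89].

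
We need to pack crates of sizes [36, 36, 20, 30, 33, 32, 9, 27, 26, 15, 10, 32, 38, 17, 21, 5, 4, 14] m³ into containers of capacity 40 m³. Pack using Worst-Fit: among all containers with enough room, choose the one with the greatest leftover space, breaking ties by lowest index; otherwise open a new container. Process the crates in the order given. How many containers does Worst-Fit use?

36 m³ → container 1 (remaining 4 m³)
36 m³ → container 2 (remaining 4 m³)
20 m³ → container 3 (remaining 20 m³)
30 m³ → container 4 (remaining 10 m³)
33 m³ → container 5 (remaining 7 m³)
32 m³ → container 6 (remaining 8 m³)
9 m³ → container 3 (remaining 11 m³)
27 m³ → container 7 (remaining 13 m³)
26 m³ → container 8 (remaining 14 m³)
15 m³ → container 9 (remaining 25 m³)
10 m³ → container 9 (remaining 15 m³)
32 m³ → container 10 (remaining 8 m³)
38 m³ → container 11 (remaining 2 m³)
17 m³ → container 12 (remaining 23 m³)
21 m³ → container 12 (remaining 2 m³)
5 m³ → container 9 (remaining 10 m³)
4 m³ → container 8 (remaining 10 m³)
14 m³ → container 13 (remaining 26 m³)

13 containers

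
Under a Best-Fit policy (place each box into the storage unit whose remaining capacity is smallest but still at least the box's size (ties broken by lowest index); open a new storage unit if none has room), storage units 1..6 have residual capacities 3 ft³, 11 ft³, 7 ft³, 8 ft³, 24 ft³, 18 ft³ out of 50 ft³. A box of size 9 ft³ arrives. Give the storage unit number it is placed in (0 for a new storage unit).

2

Storage units with room: storage unit 2 (11 ft³), storage unit 5 (24 ft³), storage unit 6 (18 ft³).
Tightest fit is storage unit 2 with 11 ft³ free.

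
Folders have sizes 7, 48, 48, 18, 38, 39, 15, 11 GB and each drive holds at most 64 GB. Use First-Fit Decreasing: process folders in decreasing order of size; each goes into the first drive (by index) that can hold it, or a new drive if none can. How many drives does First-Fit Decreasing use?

Sorted descending: 48, 48, 39, 38, 18, 15, 11, 7.
Put 48 GB in drive 1; 16 GB remain.
Put 48 GB in drive 2; 16 GB remain.
Put 39 GB in drive 3; 25 GB remain.
Put 38 GB in drive 4; 26 GB remain.
Put 18 GB in drive 3; 7 GB remain.
Put 15 GB in drive 1; 1 GB remain.
Put 11 GB in drive 2; 5 GB remain.
Put 7 GB in drive 3; 0 GB remain.

4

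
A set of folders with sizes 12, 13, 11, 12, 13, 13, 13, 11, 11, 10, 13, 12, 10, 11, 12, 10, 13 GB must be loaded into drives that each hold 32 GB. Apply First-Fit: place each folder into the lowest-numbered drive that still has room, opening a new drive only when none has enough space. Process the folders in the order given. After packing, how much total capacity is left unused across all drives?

12 GB → drive 1 (remaining 20 GB)
13 GB → drive 1 (remaining 7 GB)
11 GB → drive 2 (remaining 21 GB)
12 GB → drive 2 (remaining 9 GB)
13 GB → drive 3 (remaining 19 GB)
13 GB → drive 3 (remaining 6 GB)
13 GB → drive 4 (remaining 19 GB)
11 GB → drive 4 (remaining 8 GB)
11 GB → drive 5 (remaining 21 GB)
10 GB → drive 5 (remaining 11 GB)
13 GB → drive 6 (remaining 19 GB)
12 GB → drive 6 (remaining 7 GB)
10 GB → drive 5 (remaining 1 GB)
11 GB → drive 7 (remaining 21 GB)
12 GB → drive 7 (remaining 9 GB)
10 GB → drive 8 (remaining 22 GB)
13 GB → drive 8 (remaining 9 GB)
8 drives × 32 GB = 256 GB; used 200 GB; unused 56 GB.

56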